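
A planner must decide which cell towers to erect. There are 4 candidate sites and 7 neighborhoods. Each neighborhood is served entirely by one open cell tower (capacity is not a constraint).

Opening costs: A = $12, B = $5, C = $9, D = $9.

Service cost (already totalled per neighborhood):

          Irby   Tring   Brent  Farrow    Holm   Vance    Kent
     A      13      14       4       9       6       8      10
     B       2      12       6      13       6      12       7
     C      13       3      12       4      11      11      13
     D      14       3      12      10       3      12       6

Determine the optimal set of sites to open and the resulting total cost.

For any fixed open set, each neighborhood goes to its cheapest open site; total = fixed + service.
{B, C}: Irby→B 2, Tring→C 3, Brent→B 6, Farrow→C 4, Holm→B 6, Vance→C 11, Kent→B 7. Service 39; fixed 14; total 53.
{B, D}: service 42 + fixed 14 = 56
{B, C, D}: Irby→B 2, Tring→C 3, Brent→B 6, Farrow→C 4, Holm→D 3, Vance→C 11, Kent→D 6. Service 35; fixed 23; total 58.
{A, B, C, D}: service 30 + fixed 35 = 65
(All 15 nonempty subsets were checked; B and C is lowest.)

Open B and C; minimum total cost 53.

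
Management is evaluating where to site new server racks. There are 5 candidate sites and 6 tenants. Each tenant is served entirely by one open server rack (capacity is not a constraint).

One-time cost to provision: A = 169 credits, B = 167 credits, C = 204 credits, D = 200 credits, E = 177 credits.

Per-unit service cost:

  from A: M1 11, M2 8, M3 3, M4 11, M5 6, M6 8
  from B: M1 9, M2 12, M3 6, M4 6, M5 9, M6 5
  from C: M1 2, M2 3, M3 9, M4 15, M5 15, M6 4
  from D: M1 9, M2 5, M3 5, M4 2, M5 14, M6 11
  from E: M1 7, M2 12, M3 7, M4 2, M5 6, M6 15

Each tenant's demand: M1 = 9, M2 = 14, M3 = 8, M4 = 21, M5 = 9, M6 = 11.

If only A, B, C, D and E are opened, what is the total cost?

Total cost: 1141

Each tenant is assigned to its cheapest site among the open ones.
{A, B, C, D, E}: M1→C 2·9=18, M2→C 3·14=42, M3→A 3·8=24, M4→D 2·21=42, M5→A 6·9=54, M6→C 4·11=44. Service 224; fixed 917; total 1141.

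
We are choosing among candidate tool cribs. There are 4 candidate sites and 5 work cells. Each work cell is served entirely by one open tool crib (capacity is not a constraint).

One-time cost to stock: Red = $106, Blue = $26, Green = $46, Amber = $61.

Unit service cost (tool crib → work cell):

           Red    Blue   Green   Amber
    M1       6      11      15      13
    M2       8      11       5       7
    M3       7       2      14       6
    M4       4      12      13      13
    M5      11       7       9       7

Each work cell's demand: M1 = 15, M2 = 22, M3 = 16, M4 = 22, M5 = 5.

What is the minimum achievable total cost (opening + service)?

For any fixed open set, each work cell goes to its cheapest open site; total = fixed + service.
{Red, Blue, Green}: M1→Red 6·15=90, M2→Green 5·22=110, M3→Blue 2·16=32, M4→Red 4·22=88, M5→Blue 7·5=35. Service 355; fixed 178; total 533.
{Red, Blue}: service 421 + fixed 132 = 553
{Red, Blue, Amber}: service 399 + fixed 193 = 592
{Red, Blue, Green, Amber}: M1→Red 6·15=90, M2→Green 5·22=110, M3→Blue 2·16=32, M4→Red 4·22=88, M5→Blue 7·5=35. Service 355; fixed 239; total 594.
No other subset beats 533.

Minimum total cost: 533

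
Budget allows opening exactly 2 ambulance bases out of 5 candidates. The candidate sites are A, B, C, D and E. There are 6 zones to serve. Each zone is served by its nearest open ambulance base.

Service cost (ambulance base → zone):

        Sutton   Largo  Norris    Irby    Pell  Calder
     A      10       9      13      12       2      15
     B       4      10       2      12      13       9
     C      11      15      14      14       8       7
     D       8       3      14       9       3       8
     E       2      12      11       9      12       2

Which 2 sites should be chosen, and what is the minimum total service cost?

With exactly 2 open, each zone uses its cheapest among the chosen.
{B, D}: Sutton→B 4, Largo→D 3, Norris→B 2, Irby→D 9, Pell→D 3, Calder→D 8. Service cost 29.
{D, E}: service cost 30
{A, E}: service cost 35
Among all 10 size-2 choices, {B, D} is lowest.

Choose B and D; total service cost 29.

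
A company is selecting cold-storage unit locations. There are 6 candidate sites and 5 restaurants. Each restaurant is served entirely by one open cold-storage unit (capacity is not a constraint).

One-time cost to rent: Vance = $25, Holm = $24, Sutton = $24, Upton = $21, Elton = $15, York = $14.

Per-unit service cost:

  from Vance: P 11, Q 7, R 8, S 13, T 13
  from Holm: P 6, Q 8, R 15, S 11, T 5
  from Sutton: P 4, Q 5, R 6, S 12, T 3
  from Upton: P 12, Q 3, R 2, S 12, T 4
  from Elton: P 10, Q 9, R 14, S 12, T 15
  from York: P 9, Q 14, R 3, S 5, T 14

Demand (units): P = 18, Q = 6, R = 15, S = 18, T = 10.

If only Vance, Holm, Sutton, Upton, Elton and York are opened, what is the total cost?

Each restaurant is assigned to its cheapest site among the open ones.
{Vance, Holm, Sutton, Upton, Elton, York}: P→Sutton 4·18=72, Q→Upton 3·6=18, R→Upton 2·15=30, S→York 5·18=90, T→Sutton 3·10=30. Service 240; fixed 123; total 363.

Total cost: 363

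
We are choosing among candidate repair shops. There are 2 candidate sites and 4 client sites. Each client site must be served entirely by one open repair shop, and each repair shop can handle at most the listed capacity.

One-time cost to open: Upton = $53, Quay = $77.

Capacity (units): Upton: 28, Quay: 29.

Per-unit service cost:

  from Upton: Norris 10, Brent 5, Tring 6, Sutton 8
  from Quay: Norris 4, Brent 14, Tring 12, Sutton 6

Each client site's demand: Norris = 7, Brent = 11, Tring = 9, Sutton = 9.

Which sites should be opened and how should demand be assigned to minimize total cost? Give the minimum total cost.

Open {Upton, Quay}: Norris→Quay 4·7=28, Brent→Upton 5·11=55, Tring→Upton 6·9=54, Sutton→Quay 6·9=54.
Loads: Upton carries 20/28, Quay carries 16/29. Service 191; fixed 130; total 321.
Next best feasible plan costs 363.

Minimum total cost: 321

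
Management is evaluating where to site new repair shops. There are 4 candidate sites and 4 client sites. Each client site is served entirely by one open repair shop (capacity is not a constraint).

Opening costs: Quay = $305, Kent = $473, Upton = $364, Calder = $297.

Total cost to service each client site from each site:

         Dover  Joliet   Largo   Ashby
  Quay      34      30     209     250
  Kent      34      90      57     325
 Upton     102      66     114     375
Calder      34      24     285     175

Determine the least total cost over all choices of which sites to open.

Minimum total cost: 815

For any fixed open set, each client site goes to its cheapest open site; total = fixed + service.
{Calder}: Dover→Calder 34, Joliet→Calder 24, Largo→Calder 285, Ashby→Calder 175. Service 518; fixed 297; total 815.
{Quay}: Dover→Quay 34, Joliet→Quay 30, Largo→Quay 209, Ashby→Quay 250. Service 523; fixed 305; total 828.
{Kent}: service 506 + fixed 473 = 979
{Quay, Kent, Upton, Calder}: service 290 + fixed 1439 = 1729
No other subset beats 815.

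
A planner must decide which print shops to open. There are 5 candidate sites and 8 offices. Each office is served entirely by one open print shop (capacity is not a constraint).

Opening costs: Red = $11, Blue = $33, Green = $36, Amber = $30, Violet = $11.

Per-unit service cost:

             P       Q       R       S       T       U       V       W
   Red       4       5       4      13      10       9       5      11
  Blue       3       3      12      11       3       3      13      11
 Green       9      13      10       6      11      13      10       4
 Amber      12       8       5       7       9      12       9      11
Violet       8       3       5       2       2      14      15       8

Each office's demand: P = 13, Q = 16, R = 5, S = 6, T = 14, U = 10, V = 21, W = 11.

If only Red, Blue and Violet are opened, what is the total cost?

Total cost: 425

Each office is assigned to its cheapest site among the open ones.
{Red, Blue, Violet}: P→Blue 3·13=39, Q→Blue 3·16=48, R→Red 4·5=20, S→Violet 2·6=12, T→Violet 2·14=28, U→Blue 3·10=30, V→Red 5·21=105, W→Violet 8·11=88. Service 370; fixed 55; total 425.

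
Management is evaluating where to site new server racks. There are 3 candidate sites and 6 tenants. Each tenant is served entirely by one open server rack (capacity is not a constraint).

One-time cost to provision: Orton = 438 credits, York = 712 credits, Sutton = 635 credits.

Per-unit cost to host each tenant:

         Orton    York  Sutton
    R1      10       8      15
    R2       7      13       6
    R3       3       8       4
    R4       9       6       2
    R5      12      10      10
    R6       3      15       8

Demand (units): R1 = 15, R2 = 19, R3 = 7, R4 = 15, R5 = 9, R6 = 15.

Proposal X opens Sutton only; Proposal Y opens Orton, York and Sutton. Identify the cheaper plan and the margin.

Proposal X: {Sutton}: R1→Sutton 15·15=225, R2→Sutton 6·19=114, R3→Sutton 4·7=28, R4→Sutton 2·15=30, R5→Sutton 10·9=90, R6→Sutton 8·15=120. Service 607; fixed 635; total 1242.
Proposal Y: {Orton, York, Sutton}: R1→York 8·15=120, R2→Sutton 6·19=114, R3→Orton 3·7=21, R4→Sutton 2·15=30, R5→York 10·9=90, R6→Orton 3·15=45. Service 420; fixed 1785; total 2205.
Difference: |1242 − 2205| = 963.

Proposal X is cheaper by 963.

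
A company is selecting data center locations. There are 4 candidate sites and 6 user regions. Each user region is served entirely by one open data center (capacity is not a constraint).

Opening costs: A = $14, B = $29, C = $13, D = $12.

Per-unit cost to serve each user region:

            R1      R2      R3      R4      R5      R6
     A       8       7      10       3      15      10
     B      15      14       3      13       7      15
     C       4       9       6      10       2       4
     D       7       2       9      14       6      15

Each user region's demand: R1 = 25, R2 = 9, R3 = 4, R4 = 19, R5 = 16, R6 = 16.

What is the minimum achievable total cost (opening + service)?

Minimum total cost: 334

For any fixed open set, each user region goes to its cheapest open site; total = fixed + service.
{A, C, D}: R1→C 4·25=100, R2→D 2·9=18, R3→C 6·4=24, R4→A 3·19=57, R5→C 2·16=32, R6→C 4·16=64. Service 295; fixed 39; total 334.
{A, B, C, D}: R1→C 4·25=100, R2→D 2·9=18, R3→B 3·4=12, R4→A 3·19=57, R5→C 2·16=32, R6→C 4·16=64. Service 283; fixed 68; total 351.
{A, C}: service 340 + fixed 27 = 367
{D}: R1→D 7·25=175, R2→D 2·9=18, R3→D 9·4=36, R4→D 14·19=266, R5→D 6·16=96, R6→D 15·16=240. Service 831; fixed 12; total 843.
No other subset beats 334.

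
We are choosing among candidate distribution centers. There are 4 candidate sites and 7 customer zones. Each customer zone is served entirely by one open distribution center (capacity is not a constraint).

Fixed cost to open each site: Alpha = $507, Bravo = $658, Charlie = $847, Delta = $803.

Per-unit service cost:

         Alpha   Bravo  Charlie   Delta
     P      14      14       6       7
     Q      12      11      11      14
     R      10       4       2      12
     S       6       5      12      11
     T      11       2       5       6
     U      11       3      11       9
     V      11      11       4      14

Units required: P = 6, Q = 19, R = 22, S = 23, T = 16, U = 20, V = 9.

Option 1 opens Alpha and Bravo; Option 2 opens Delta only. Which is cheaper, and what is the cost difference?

Option 1 is cheaper by 178.

Option 1: {Alpha, Bravo}: P→Alpha 14·6=84, Q→Bravo 11·19=209, R→Bravo 4·22=88, S→Bravo 5·23=115, T→Bravo 2·16=32, U→Bravo 3·20=60, V→Alpha 11·9=99. Service 687; fixed 1165; total 1852.
Option 2: {Delta}: P→Delta 7·6=42, Q→Delta 14·19=266, R→Delta 12·22=264, S→Delta 11·23=253, T→Delta 6·16=96, U→Delta 9·20=180, V→Delta 14·9=126. Service 1227; fixed 803; total 2030.
Difference: |1852 − 2030| = 178.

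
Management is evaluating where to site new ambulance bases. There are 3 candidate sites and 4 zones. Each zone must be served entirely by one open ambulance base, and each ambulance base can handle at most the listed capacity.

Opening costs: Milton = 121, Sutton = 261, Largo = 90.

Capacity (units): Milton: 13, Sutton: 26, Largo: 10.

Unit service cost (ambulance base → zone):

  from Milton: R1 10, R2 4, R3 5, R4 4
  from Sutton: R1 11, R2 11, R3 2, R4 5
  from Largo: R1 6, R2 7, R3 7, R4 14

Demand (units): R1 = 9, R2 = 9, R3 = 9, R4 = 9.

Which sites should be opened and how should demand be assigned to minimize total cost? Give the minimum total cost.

Minimum total cost: 625

Open {Milton, Sutton, Largo}: R1→Largo 6·9=54, R2→Milton 4·9=36, R3→Sutton 2·9=18, R4→Sutton 5·9=45.
Loads: Milton carries 9/13, Sutton carries 18/26, Largo carries 9/10. Service 153; fixed 472; total 625.
Next best feasible plan costs 679.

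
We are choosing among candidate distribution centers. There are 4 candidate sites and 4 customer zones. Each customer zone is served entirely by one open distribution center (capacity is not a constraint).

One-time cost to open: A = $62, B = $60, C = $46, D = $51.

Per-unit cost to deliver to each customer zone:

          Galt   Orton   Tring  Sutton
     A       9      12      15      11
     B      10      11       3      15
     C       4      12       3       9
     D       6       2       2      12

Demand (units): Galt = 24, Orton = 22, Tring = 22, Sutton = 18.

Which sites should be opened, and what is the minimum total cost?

For any fixed open set, each customer zone goes to its cheapest open site; total = fixed + service.
{C, D}: Galt→C 4·24=96, Orton→D 2·22=44, Tring→D 2·22=44, Sutton→C 9·18=162. Service 346; fixed 97; total 443.
{D}: Galt→D 6·24=144, Orton→D 2·22=44, Tring→D 2·22=44, Sutton→D 12·18=216. Service 448; fixed 51; total 499.
{B, C, D}: Galt→C 4·24=96, Orton→D 2·22=44, Tring→D 2·22=44, Sutton→C 9·18=162. Service 346; fixed 157; total 503.
{A, B, C, D}: Galt→C 4·24=96, Orton→D 2·22=44, Tring→D 2·22=44, Sutton→C 9·18=162. Service 346; fixed 219; total 565.
No other subset beats 443.

Open C and D; minimum total cost 443.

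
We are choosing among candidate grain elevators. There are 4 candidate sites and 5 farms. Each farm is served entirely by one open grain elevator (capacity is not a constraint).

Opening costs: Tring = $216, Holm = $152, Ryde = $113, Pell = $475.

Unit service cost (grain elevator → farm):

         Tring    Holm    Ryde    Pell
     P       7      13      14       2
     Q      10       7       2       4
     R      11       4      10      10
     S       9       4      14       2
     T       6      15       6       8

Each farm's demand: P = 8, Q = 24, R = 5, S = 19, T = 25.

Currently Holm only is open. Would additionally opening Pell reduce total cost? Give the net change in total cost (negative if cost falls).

Current service cost with {Holm}: 743.
Adding Pell: each farm re-picks its cheapest; new service cost 370, saving 373.
Extra fixed cost: 475. Net change = 475 − 373 = 102.
(Totals: 895 → 997.)

No — net change +102 (cost rises by 102).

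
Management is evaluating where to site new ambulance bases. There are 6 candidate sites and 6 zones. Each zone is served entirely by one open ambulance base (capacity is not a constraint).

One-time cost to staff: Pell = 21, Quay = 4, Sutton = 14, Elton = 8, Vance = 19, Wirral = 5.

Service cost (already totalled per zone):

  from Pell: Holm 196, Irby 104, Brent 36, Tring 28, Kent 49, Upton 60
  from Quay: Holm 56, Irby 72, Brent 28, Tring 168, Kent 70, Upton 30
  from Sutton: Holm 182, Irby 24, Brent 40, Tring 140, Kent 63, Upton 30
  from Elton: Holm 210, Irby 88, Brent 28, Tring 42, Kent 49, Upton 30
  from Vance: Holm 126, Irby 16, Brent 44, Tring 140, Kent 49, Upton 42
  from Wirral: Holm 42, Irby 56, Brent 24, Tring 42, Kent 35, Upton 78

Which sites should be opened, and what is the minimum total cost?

Open Sutton and Wirral; minimum total cost 216.

For any fixed open set, each zone goes to its cheapest open site; total = fixed + service.
{Sutton, Wirral}: Holm→Wirral 42, Irby→Sutton 24, Brent→Wirral 24, Tring→Wirral 42, Kent→Wirral 35, Upton→Sutton 30. Service 197; fixed 19; total 216.
{Quay, Vance, Wirral}: service 189 + fixed 28 = 217
{Quay, Sutton, Wirral}: service 197 + fixed 23 = 220
{Pell, Quay, Sutton, Elton, Vance, Wirral}: service 175 + fixed 71 = 246
No other subset beats 216.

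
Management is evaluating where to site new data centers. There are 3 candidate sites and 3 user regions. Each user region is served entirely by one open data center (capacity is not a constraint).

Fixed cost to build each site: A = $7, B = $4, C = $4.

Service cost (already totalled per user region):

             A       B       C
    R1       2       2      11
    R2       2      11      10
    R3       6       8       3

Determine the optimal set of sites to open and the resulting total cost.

For any fixed open set, each user region goes to its cheapest open site; total = fixed + service.
{A}: R1→A 2, R2→A 2, R3→A 6. Service 10; fixed 7; total 17.
{A, C}: service 7 + fixed 11 = 18
{A, B}: service 10 + fixed 11 = 21
{A, B, C}: R1→A 2, R2→A 2, R3→C 3. Service 7; fixed 15; total 22.
No other subset beats 17.

Open A only; minimum total cost 17.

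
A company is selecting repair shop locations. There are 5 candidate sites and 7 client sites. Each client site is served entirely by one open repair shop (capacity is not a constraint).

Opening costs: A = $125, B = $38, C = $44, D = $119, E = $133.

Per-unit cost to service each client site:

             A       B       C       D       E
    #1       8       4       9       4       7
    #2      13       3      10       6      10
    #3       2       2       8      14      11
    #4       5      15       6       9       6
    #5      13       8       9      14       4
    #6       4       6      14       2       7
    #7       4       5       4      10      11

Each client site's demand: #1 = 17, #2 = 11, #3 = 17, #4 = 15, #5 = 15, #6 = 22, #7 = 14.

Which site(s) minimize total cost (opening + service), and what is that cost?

For any fixed open set, each client site goes to its cheapest open site; total = fixed + service.
{B, C}: #1→B 4·17=68, #2→B 3·11=33, #3→B 2·17=34, #4→C 6·15=90, #5→B 8·15=120, #6→B 6·22=132, #7→C 4·14=56. Service 533; fixed 82; total 615.
{A, B}: #1→B 4·17=68, #2→B 3·11=33, #3→A 2·17=34, #4→A 5·15=75, #5→B 8·15=120, #6→A 4·22=88, #7→A 4·14=56. Service 474; fixed 163; total 637.
{B, C, D}: #1→B 4·17=68, #2→B 3·11=33, #3→B 2·17=34, #4→C 6·15=90, #5→B 8·15=120, #6→D 2·22=44, #7→C 4·14=56. Service 445; fixed 201; total 646.
{A, B, C, D, E}: #1→B 4·17=68, #2→B 3·11=33, #3→A 2·17=34, #4→A 5·15=75, #5→E 4·15=60, #6→D 2·22=44, #7→A 4·14=56. Service 370; fixed 459; total 829.
No other subset beats 615.

Open B and C; minimum total cost 615.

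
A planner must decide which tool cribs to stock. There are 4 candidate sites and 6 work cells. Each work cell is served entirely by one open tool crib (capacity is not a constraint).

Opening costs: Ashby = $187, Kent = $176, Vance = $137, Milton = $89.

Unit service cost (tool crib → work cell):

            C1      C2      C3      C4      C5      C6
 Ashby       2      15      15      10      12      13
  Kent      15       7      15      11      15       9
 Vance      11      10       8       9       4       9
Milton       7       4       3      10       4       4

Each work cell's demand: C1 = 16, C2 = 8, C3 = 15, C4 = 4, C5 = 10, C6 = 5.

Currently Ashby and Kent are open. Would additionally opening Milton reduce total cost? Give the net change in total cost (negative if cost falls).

Yes — net change −220 (cost falls by 220).

Current service cost with {Ashby, Kent}: 518.
Adding Milton: each work cell re-picks its cheapest; new service cost 209, saving 309.
Extra fixed cost: 89. Net change = 89 − 309 = -220.
(Totals: 881 → 661.)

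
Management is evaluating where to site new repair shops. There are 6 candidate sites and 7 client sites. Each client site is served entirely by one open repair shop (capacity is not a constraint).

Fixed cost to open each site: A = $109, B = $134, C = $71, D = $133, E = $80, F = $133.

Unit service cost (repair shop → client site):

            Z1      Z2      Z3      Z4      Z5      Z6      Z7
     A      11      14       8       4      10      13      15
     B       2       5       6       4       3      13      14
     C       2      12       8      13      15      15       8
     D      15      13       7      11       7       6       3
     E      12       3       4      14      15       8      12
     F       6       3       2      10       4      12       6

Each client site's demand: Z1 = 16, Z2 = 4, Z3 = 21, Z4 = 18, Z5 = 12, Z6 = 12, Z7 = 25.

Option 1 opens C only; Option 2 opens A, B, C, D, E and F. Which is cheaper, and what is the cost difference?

Option 1: {C}: Z1→C 2·16=32, Z2→C 12·4=48, Z3→C 8·21=168, Z4→C 13·18=234, Z5→C 15·12=180, Z6→C 15·12=180, Z7→C 8·25=200. Service 1042; fixed 71; total 1113.
Option 2: {A, B, C, D, E, F}: Z1→B 2·16=32, Z2→E 3·4=12, Z3→F 2·21=42, Z4→A 4·18=72, Z5→B 3·12=36, Z6→D 6·12=72, Z7→D 3·25=75. Service 341; fixed 660; total 1001.
Difference: |1113 − 1001| = 112.

Option 2 is cheaper by 112.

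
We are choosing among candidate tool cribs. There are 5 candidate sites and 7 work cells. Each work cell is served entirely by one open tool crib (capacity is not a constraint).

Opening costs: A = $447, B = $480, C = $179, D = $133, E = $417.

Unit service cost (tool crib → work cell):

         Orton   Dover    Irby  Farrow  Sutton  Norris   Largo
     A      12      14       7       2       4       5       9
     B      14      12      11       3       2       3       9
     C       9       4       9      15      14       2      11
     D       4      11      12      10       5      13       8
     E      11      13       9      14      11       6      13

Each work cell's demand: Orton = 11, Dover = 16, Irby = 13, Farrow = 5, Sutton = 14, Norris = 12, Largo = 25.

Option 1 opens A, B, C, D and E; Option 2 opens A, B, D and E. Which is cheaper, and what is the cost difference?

Option 2 is cheaper by 55.

Option 1: {A, B, C, D, E}: Orton→D 4·11=44, Dover→C 4·16=64, Irby→A 7·13=91, Farrow→A 2·5=10, Sutton→B 2·14=28, Norris→C 2·12=24, Largo→D 8·25=200. Service 461; fixed 1656; total 2117.
Option 2: {A, B, D, E}: Orton→D 4·11=44, Dover→D 11·16=176, Irby→A 7·13=91, Farrow→A 2·5=10, Sutton→B 2·14=28, Norris→B 3·12=36, Largo→D 8·25=200. Service 585; fixed 1477; total 2062.
Difference: |2117 − 2062| = 55.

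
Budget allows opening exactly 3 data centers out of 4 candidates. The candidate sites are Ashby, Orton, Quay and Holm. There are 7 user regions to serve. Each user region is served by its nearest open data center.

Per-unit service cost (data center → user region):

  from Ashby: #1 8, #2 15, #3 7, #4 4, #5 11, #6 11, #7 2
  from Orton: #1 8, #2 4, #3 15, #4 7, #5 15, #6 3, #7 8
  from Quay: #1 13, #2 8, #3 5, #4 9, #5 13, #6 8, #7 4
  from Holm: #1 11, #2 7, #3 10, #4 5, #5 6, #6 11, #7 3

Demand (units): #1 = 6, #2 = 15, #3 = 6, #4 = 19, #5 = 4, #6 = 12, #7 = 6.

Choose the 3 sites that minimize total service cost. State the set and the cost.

Choose Ashby, Orton and Holm; total service cost 298.

With exactly 3 open, each user region uses its cheapest among the chosen.
{Ashby, Orton, Holm}: #1→Ashby 8·6=48, #2→Orton 4·15=60, #3→Ashby 7·6=42, #4→Ashby 4·19=76, #5→Holm 6·4=24, #6→Orton 3·12=36, #7→Ashby 2·6=12. Service cost 298.
{Ashby, Orton, Quay}: service cost 306
{Orton, Quay, Holm}: service cost 311
Among all 4 size-3 choices, {Ashby, Orton, Holm} is lowest.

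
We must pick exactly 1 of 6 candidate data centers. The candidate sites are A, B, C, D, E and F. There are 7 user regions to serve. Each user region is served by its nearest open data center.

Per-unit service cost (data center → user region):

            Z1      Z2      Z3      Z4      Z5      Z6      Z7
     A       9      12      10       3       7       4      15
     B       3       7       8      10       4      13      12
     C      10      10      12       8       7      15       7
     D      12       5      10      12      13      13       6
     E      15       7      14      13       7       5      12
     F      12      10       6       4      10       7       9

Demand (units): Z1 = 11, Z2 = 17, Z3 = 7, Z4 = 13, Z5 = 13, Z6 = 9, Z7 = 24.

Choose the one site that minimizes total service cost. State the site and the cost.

With exactly 1 open, each user region uses its cheapest among the chosen.
{B}: Z1→B 3·11=33, Z2→B 7·17=119, Z3→B 8·7=56, Z4→B 10·13=130, Z5→B 4·13=52, Z6→B 13·9=117, Z7→B 12·24=288. Service cost 795.
{F}: service cost 805
{C}: service cost 862
Among all 6 size-1 choices, {B} is lowest.

Choose B only; total service cost 795.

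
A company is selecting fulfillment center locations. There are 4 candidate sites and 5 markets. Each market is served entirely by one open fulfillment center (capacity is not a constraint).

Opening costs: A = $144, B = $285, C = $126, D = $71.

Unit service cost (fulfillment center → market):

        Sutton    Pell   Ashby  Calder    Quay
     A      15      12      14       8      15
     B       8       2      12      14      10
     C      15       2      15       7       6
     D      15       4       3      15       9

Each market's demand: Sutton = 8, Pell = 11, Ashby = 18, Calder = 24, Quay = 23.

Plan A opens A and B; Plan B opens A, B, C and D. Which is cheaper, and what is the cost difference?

Plan A: {A, B}: Sutton→B 8·8=64, Pell→B 2·11=22, Ashby→B 12·18=216, Calder→A 8·24=192, Quay→B 10·23=230. Service 724; fixed 429; total 1153.
Plan B: {A, B, C, D}: Sutton→B 8·8=64, Pell→B 2·11=22, Ashby→D 3·18=54, Calder→C 7·24=168, Quay→C 6·23=138. Service 446; fixed 626; total 1072.
Difference: |1153 − 1072| = 81.

Plan B is cheaper by 81.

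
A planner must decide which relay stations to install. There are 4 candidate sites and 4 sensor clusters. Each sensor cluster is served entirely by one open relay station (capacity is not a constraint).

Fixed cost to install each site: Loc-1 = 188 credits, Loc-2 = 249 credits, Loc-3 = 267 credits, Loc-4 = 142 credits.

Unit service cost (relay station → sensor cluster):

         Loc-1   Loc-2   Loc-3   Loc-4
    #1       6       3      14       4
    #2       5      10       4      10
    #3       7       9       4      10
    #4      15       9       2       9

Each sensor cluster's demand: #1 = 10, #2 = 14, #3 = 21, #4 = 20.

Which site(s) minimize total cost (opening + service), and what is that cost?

Open Loc-3 only; minimum total cost 587.

For any fixed open set, each sensor cluster goes to its cheapest open site; total = fixed + service.
{Loc-3}: #1→Loc-3 14·10=140, #2→Loc-3 4·14=56, #3→Loc-3 4·21=84, #4→Loc-3 2·20=40. Service 320; fixed 267; total 587.
{Loc-3, Loc-4}: #1→Loc-4 4·10=40, #2→Loc-3 4·14=56, #3→Loc-3 4·21=84, #4→Loc-3 2·20=40. Service 220; fixed 409; total 629.
{Loc-1, Loc-3}: #1→Loc-1 6·10=60, #2→Loc-3 4·14=56, #3→Loc-3 4·21=84, #4→Loc-3 2·20=40. Service 240; fixed 455; total 695.
{Loc-1, Loc-2, Loc-3, Loc-4}: #1→Loc-2 3·10=30, #2→Loc-3 4·14=56, #3→Loc-3 4·21=84, #4→Loc-3 2·20=40. Service 210; fixed 846; total 1056.
No other subset beats 587.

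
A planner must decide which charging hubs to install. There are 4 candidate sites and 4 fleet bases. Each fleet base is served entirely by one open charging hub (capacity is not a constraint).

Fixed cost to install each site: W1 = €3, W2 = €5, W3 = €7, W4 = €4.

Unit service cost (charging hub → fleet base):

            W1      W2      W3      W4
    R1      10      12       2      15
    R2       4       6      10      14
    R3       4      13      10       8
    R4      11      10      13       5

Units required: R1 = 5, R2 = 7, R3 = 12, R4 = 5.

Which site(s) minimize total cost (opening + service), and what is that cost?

Open W1, W3 and W4; minimum total cost 125.

For any fixed open set, each fleet base goes to its cheapest open site; total = fixed + service.
{W1, W3, W4}: R1→W3 2·5=10, R2→W1 4·7=28, R3→W1 4·12=48, R4→W4 5·5=25. Service 111; fixed 14; total 125.
{W1, W2, W3, W4}: R1→W3 2·5=10, R2→W1 4·7=28, R3→W1 4·12=48, R4→W4 5·5=25. Service 111; fixed 19; total 130.
{W1, W2, W3}: service 136 + fixed 15 = 151
{W1}: R1→W1 10·5=50, R2→W1 4·7=28, R3→W1 4·12=48, R4→W1 11·5=55. Service 181; fixed 3; total 184.
No other subset beats 125.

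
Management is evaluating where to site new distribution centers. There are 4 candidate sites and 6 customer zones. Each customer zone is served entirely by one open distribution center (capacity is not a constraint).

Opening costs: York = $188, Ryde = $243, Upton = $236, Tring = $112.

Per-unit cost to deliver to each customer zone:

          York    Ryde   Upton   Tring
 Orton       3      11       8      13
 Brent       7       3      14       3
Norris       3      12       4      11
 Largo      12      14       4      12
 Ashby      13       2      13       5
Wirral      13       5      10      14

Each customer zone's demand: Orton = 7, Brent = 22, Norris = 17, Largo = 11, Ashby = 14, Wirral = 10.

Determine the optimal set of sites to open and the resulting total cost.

Open Upton and Tring; minimum total cost 752.

For any fixed open set, each customer zone goes to its cheapest open site; total = fixed + service.
{Upton, Tring}: Orton→Upton 8·7=56, Brent→Tring 3·22=66, Norris→Upton 4·17=68, Largo→Upton 4·11=44, Ashby→Tring 5·14=70, Wirral→Upton 10·10=100. Service 404; fixed 348; total 752.
{York, Tring}: service 470 + fixed 300 = 770
{York, Ryde}: Orton→York 3·7=21, Brent→Ryde 3·22=66, Norris→York 3·17=51, Largo→York 12·11=132, Ashby→Ryde 2·14=28, Wirral→Ryde 5·10=50. Service 348; fixed 431; total 779.
{York, Ryde, Upton, Tring}: service 260 + fixed 779 = 1039
(All 15 nonempty subsets were checked; Upton and Tring is lowest.)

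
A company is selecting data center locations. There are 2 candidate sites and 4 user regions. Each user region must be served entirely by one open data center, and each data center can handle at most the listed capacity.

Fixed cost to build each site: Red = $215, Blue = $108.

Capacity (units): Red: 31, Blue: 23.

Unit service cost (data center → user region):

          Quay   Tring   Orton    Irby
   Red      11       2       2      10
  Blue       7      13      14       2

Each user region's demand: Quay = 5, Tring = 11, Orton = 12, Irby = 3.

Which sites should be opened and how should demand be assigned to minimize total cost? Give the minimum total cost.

Open {Red}: Quay→Red 11·5=55, Tring→Red 2·11=22, Orton→Red 2·12=24, Irby→Red 10·3=30.
Loads: Red carries 31/31. Service 131; fixed 215; total 346.
Next best feasible plan costs 410.

Minimum total cost: 346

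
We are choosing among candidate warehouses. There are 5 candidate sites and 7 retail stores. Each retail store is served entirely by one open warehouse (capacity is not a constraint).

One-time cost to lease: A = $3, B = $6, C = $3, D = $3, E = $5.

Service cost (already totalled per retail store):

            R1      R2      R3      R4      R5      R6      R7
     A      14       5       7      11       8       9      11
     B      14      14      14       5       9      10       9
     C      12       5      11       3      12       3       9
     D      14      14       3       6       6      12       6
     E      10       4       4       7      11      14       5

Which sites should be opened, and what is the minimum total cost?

For any fixed open set, each retail store goes to its cheapest open site; total = fixed + service.
{C, D}: R1→C 12, R2→C 5, R3→D 3, R4→C 3, R5→D 6, R6→C 3, R7→D 6. Service 38; fixed 6; total 44.
{C, D, E}: service 34 + fixed 11 = 45
{A, C, D}: service 38 + fixed 9 = 47
{A, B, C, D, E}: service 34 + fixed 20 = 54
No other subset beats 44.

Open C and D; minimum total cost 44.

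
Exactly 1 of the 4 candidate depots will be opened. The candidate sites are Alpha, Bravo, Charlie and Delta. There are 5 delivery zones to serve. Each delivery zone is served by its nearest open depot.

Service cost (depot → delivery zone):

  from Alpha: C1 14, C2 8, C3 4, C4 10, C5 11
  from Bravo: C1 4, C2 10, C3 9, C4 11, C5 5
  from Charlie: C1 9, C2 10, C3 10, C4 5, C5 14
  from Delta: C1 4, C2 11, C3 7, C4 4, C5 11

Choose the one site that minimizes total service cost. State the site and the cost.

With exactly 1 open, each delivery zone uses its cheapest among the chosen.
{Delta}: C1→Delta 4, C2→Delta 11, C3→Delta 7, C4→Delta 4, C5→Delta 11. Service cost 37.
{Bravo}: service cost 39
{Alpha}: service cost 47
Among all 4 size-1 choices, {Delta} is lowest.

Choose Delta only; total service cost 37.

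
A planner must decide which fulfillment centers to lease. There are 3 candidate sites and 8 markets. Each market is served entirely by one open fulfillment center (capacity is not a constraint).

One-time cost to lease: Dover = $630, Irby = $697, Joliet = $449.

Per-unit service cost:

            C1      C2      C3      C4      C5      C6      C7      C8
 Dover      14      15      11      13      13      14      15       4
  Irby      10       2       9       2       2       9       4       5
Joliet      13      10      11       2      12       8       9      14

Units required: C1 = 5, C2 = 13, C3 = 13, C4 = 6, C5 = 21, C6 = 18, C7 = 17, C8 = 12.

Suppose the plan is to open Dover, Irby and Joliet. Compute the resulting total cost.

Total cost: 2283

Each market is assigned to its cheapest site among the open ones.
{Dover, Irby, Joliet}: C1→Irby 10·5=50, C2→Irby 2·13=26, C3→Irby 9·13=117, C4→Irby 2·6=12, C5→Irby 2·21=42, C6→Joliet 8·18=144, C7→Irby 4·17=68, C8→Dover 4·12=48. Service 507; fixed 1776; total 2283.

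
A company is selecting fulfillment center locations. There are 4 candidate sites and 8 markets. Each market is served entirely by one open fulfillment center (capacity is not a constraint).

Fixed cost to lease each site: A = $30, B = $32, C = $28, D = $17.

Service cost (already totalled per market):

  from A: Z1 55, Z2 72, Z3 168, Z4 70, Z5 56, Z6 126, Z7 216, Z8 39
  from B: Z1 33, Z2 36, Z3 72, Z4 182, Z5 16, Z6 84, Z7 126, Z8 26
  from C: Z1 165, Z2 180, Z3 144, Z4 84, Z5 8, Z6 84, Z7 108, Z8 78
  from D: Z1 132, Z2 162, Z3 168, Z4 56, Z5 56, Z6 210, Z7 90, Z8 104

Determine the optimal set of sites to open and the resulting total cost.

Open B and D; minimum total cost 462.

For any fixed open set, each market goes to its cheapest open site; total = fixed + service.
{B, D}: Z1→B 33, Z2→B 36, Z3→B 72, Z4→D 56, Z5→B 16, Z6→B 84, Z7→D 90, Z8→B 26. Service 413; fixed 49; total 462.
{B, C, D}: Z1→B 33, Z2→B 36, Z3→B 72, Z4→D 56, Z5→C 8, Z6→B 84, Z7→D 90, Z8→B 26. Service 405; fixed 77; total 482.
{A, B, D}: service 413 + fixed 79 = 492
{A, B, C, D}: Z1→B 33, Z2→B 36, Z3→B 72, Z4→D 56, Z5→C 8, Z6→B 84, Z7→D 90, Z8→B 26. Service 405; fixed 107; total 512.
No other subset beats 462.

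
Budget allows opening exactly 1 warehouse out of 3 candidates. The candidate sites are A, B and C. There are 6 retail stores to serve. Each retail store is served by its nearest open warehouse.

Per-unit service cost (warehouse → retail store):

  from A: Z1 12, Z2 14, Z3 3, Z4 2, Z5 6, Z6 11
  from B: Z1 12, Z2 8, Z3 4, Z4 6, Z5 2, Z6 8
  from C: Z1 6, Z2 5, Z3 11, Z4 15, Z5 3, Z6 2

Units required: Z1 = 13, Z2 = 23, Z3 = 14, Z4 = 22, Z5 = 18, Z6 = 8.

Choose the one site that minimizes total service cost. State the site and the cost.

With exactly 1 open, each retail store uses its cheapest among the chosen.
{B}: Z1→B 12·13=156, Z2→B 8·23=184, Z3→B 4·14=56, Z4→B 6·22=132, Z5→B 2·18=36, Z6→B 8·8=64. Service cost 628.
{C}: service cost 747
{A}: service cost 760
Among all 3 size-1 choices, {B} is lowest.

Choose B only; total service cost 628.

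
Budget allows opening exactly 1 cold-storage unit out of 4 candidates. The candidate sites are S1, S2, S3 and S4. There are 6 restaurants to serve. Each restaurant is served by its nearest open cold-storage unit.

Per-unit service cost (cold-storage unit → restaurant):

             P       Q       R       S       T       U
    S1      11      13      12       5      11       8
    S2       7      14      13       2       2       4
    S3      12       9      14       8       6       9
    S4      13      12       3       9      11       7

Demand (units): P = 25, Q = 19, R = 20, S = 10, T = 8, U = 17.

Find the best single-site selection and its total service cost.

With exactly 1 open, each restaurant uses its cheapest among the chosen.
{S2}: P→S2 7·25=175, Q→S2 14·19=266, R→S2 13·20=260, S→S2 2·10=20, T→S2 2·8=16, U→S2 4·17=68. Service cost 805.
{S4}: service cost 910
{S3}: service cost 1032
Among all 4 size-1 choices, {S2} is lowest.

Choose S2 only; total service cost 805.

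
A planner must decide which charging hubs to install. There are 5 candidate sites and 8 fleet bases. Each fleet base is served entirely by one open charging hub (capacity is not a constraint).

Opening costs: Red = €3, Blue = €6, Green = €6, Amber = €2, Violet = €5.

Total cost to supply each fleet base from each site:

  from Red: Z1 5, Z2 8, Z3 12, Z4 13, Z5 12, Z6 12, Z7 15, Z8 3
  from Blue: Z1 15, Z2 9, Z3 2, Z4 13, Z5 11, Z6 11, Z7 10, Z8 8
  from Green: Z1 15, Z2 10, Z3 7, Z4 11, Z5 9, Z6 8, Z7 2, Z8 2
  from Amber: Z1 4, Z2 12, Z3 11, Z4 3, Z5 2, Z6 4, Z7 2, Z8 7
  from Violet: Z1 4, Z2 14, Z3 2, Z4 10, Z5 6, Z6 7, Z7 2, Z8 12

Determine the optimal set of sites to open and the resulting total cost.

For any fixed open set, each fleet base goes to its cheapest open site; total = fixed + service.
{Red, Amber, Violet}: Z1→Amber 4, Z2→Red 8, Z3→Violet 2, Z4→Amber 3, Z5→Amber 2, Z6→Amber 4, Z7→Amber 2, Z8→Red 3. Service 28; fixed 10; total 38.
{Red, Blue, Amber}: service 28 + fixed 11 = 39
{Blue, Amber}: service 33 + fixed 8 = 41
{Red, Blue, Green, Amber, Violet}: Z1→Amber 4, Z2→Red 8, Z3→Blue 2, Z4→Amber 3, Z5→Amber 2, Z6→Amber 4, Z7→Green 2, Z8→Green 2. Service 27; fixed 22; total 49.
No other subset beats 38.

Open Red, Amber and Violet; minimum total cost 38.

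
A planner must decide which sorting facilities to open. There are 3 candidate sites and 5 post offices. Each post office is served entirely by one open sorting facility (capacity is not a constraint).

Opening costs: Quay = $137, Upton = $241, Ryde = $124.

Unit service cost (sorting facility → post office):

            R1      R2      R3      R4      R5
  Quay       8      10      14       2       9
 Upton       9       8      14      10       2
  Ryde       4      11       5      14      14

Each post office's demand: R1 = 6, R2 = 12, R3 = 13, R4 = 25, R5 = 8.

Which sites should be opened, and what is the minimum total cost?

For any fixed open set, each post office goes to its cheapest open site; total = fixed + service.
{Quay, Ryde}: R1→Ryde 4·6=24, R2→Quay 10·12=120, R3→Ryde 5·13=65, R4→Quay 2·25=50, R5→Quay 9·8=72. Service 331; fixed 261; total 592.
{Quay}: R1→Quay 8·6=48, R2→Quay 10·12=120, R3→Quay 14·13=182, R4→Quay 2·25=50, R5→Quay 9·8=72. Service 472; fixed 137; total 609.
{Quay, Upton, Ryde}: R1→Ryde 4·6=24, R2→Upton 8·12=96, R3→Ryde 5·13=65, R4→Quay 2·25=50, R5→Upton 2·8=16. Service 251; fixed 502; total 753.
{Ryde}: service 683 + fixed 124 = 807
No other subset beats 592.

Open Quay and Ryde; minimum total cost 592.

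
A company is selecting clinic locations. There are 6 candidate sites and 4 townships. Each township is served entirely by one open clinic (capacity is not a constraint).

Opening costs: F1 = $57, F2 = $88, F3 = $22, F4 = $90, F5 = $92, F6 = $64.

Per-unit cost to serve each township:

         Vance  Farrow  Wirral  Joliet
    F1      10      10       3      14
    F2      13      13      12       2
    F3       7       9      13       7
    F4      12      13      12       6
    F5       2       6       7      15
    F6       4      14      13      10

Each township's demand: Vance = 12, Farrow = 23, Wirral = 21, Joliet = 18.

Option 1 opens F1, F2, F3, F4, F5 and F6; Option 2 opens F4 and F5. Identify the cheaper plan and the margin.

Option 1: {F1, F2, F3, F4, F5, F6}: Vance→F5 2·12=24, Farrow→F5 6·23=138, Wirral→F1 3·21=63, Joliet→F2 2·18=36. Service 261; fixed 413; total 674.
Option 2: {F4, F5}: Vance→F5 2·12=24, Farrow→F5 6·23=138, Wirral→F5 7·21=147, Joliet→F4 6·18=108. Service 417; fixed 182; total 599.
Difference: |674 − 599| = 75.

Option 2 is cheaper by 75.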